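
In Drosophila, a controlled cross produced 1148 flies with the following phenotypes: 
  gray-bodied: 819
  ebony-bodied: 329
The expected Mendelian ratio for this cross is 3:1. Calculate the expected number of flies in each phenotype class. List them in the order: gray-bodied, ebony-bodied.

861, 287

The 3:1 ratio has 4 parts, so with N = 1148 the expected counts are:
  gray-bodied: 1148 × 3/4 = 861
  ebony-bodied: 1148 × 1/4 = 287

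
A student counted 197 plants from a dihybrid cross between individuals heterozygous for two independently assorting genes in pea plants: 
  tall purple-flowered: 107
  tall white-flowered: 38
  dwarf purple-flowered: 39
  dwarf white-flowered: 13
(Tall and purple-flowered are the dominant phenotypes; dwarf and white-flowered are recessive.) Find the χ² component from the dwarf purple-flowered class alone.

A dihybrid F₂ with independent assortment and complete dominance at both loci gives a 9:3:3:1 phenotypic ratio.
Total ratio parts = 16. Expected numbers out of 197:
  tall purple-flowered: 197 × 9/16 = 110.8125
  tall white-flowered: 197 × 3/16 = 36.9375
  dwarf purple-flowered: 197 × 3/16 = 36.9375
  dwarf white-flowered: 197 × 1/16 = 12.3125
Contribution of dwarf purple-flowered: (39 − 36.9375)² / 36.9375 = 0.1152

0.115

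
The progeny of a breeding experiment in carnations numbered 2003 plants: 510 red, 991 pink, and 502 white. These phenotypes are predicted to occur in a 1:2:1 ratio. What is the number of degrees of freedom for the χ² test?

A goodness-of-fit test with 3 phenotype classes has df = 3 − 1 = 2.

2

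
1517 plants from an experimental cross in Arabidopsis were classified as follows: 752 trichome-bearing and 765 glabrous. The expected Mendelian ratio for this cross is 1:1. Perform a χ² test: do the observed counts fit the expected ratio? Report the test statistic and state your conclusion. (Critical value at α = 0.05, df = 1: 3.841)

Expected counts for N = 1517 under a 1:1 ratio (total parts = 2):
  trichome-bearing: 1517 × 1/2 = 758.5
  glabrous: 1517 × 1/2 = 758.5
χ² = Σ (O − E)² / E
  trichome-bearing: (752 − 758.5)² / 758.5 = 0.0557
  glabrous: (765 − 758.5)² / 758.5 = 0.0557
χ² = 0.0557 + 0.0557 = 0.1114 ≈ 0.111
Degrees of freedom = 2 − 1 = 1; critical value at α = 0.05 is 3.841.
Since 0.111 < 3.841, we fail to reject the null hypothesis — the data are consistent with the 1:1 ratio.

0.111; consistent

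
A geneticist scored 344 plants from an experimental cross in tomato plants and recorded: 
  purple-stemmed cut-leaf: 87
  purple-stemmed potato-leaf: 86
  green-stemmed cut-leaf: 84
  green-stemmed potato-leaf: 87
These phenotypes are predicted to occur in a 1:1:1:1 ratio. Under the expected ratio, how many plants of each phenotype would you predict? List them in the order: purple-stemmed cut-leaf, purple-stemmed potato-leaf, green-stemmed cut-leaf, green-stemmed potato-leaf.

86, 86, 86, 86

Expected counts for N = 344 under a 1:1:1:1 ratio (total parts = 4):
  purple-stemmed cut-leaf: 344 × 1/4 = 86
  purple-stemmed potato-leaf: 344 × 1/4 = 86
  green-stemmed cut-leaf: 344 × 1/4 = 86
  green-stemmed potato-leaf: 344 × 1/4 = 86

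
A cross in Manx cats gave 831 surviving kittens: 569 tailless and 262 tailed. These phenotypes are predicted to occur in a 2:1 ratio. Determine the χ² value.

The 2:1 ratio has 3 parts, so with N = 831 the expected counts are:
  tailless: 831 × 2/3 = 554
  tailed: 831 × 1/3 = 277
χ² = Σ (O − E)² / E
  tailless: (569 − 554)² / 554 = 0.4061
  tailed: (262 − 277)² / 277 = 0.8123
χ² = 0.4061 + 0.8123 = 1.2184 ≈ 1.218

1.218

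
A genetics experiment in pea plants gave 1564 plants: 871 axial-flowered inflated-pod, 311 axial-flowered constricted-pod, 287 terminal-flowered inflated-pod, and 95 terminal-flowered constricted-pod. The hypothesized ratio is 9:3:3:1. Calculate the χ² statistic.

1.372

Under the 9:3:3:1 hypothesis (Σ ratio = 16, N = 1564):
  axial-flowered inflated-pod: 1564 × 9/16 = 879.75
  axial-flowered constricted-pod: 1564 × 3/16 = 293.25
  terminal-flowered inflated-pod: 1564 × 3/16 = 293.25
  terminal-flowered constricted-pod: 1564 × 1/16 = 97.75
χ² = Σ (O − E)² / E
  axial-flowered inflated-pod: (871 − 879.75)² / 879.75 = 0.0870
  axial-flowered constricted-pod: (311 − 293.25)² / 293.25 = 1.0744
  terminal-flowered inflated-pod: (287 − 293.25)² / 293.25 = 0.1332
  terminal-flowered constricted-pod: (95 − 97.75)² / 97.75 = 0.0774
χ² = 0.0870 + 1.0744 + 0.1332 + 0.0774 = 1.372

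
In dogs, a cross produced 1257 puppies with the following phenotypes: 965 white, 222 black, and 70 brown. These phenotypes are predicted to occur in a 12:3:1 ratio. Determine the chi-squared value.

2.253

Under the 12:3:1 hypothesis (Σ ratio = 16, N = 1257):
  white: 1257 × 12/16 = 942.75
  black: 1257 × 3/16 = 235.6875
  brown: 1257 × 1/16 = 78.5625
χ² = Σ (O − E)² / E
  white: (965 − 942.75)² / 942.75 = 0.5251
  black: (222 − 235.6875)² / 235.6875 = 0.7949
  brown: (70 − 78.5625)² / 78.5625 = 0.9332
χ² = 0.5251 + 0.7949 + 0.9332 = 2.2532 ≈ 2.253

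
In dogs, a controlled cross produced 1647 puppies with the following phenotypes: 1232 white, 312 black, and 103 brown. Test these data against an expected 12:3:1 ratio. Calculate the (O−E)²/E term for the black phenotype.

0.033

The 12:3:1 ratio has 16 parts, so with N = 1647 the expected counts are:
  white: 1647 × 12/16 = 1235.25
  black: 1647 × 3/16 = 308.8125
  brown: 1647 × 1/16 = 102.9375
Contribution of black: (312 − 308.8125)² / 308.8125 = 0.0329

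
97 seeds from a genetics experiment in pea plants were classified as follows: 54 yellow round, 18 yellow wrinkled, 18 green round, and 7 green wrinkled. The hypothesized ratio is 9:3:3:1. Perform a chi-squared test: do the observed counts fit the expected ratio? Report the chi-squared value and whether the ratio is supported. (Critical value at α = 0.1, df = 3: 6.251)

Under the 9:3:3:1 hypothesis (Σ ratio = 16, N = 97):
  yellow round: 97 × 9/16 = 54.5625
  yellow wrinkled: 97 × 3/16 = 18.1875
  green round: 97 × 3/16 = 18.1875
  green wrinkled: 97 × 1/16 = 6.0625
χ² = Σ (O − E)² / E
  yellow round: (54 − 54.5625)² / 54.5625 = 0.0058
  yellow wrinkled: (18 − 18.1875)² / 18.1875 = 0.0019
  green round: (18 − 18.1875)² / 18.1875 = 0.0019
  green wrinkled: (7 − 6.0625)² / 6.0625 = 0.1450
χ² = 0.0058 + 0.0019 + 0.0019 + 0.1450 = 0.1546 ≈ 0.155
Degrees of freedom = 4 − 1 = 3; critical value at α = 0.1 is 6.251.
Since 0.155 < 6.251, we fail to reject the null hypothesis — the data are consistent with the 9:3:3:1 ratio.

0.155; consistent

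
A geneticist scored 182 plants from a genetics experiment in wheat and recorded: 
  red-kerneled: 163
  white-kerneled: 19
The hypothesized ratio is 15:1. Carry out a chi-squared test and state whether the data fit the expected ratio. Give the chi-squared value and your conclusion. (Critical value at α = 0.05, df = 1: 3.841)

5.452; not consistent

Under the 15:1 hypothesis (Σ ratio = 16, N = 182):
  red-kerneled: 182 × 15/16 = 170.625
  white-kerneled: 182 × 1/16 = 11.375
χ² = Σ (O − E)² / E
  red-kerneled: (163 − 170.625)² / 170.625 = 0.3408
  white-kerneled: (19 − 11.375)² / 11.375 = 5.1113
χ² = 0.3408 + 5.1113 = 5.4521 ≈ 5.452
Degrees of freedom = 2 − 1 = 1; critical value at α = 0.05 is 3.841.
Since 5.452 > 3.841, we reject the null hypothesis — the data do not fit the 15:1 ratio.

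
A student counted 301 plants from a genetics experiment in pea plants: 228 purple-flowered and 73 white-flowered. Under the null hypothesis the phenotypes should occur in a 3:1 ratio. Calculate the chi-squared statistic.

Total ratio parts = 4. Expected numbers out of 301:
  purple-flowered: 301 × 3/4 = 225.75
  white-flowered: 301 × 1/4 = 75.25
χ² = Σ (O − E)² / E
  purple-flowered: (228 − 225.75)² / 225.75 = 0.0224
  white-flowered: (73 − 75.25)² / 75.25 = 0.0673
χ² = 0.0224 + 0.0673 = 0.0897 ≈ 0.090

0.090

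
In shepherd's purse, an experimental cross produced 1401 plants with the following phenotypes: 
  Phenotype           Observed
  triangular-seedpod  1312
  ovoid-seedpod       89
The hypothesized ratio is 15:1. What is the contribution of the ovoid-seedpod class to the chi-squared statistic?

0.024

Under the 15:1 hypothesis (Σ ratio = 16, N = 1401):
  triangular-seedpod: 1401 × 15/16 = 1313.4375
  ovoid-seedpod: 1401 × 1/16 = 87.5625
Contribution of ovoid-seedpod: (89 − 87.5625)² / 87.5625 = 0.0236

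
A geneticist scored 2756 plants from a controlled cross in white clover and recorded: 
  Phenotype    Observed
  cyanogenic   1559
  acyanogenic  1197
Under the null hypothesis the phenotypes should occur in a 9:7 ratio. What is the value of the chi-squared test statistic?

0.113

The 9:7 ratio has 16 parts, so with N = 2756 the expected counts are:
  cyanogenic: 2756 × 9/16 = 1550.25
  acyanogenic: 2756 × 7/16 = 1205.75
χ² = Σ (O − E)² / E
  cyanogenic: (1559 − 1550.25)² / 1550.25 = 0.0494
  acyanogenic: (1197 − 1205.75)² / 1205.75 = 0.0635
χ² = 0.0494 + 0.0635 = 0.1129 ≈ 0.113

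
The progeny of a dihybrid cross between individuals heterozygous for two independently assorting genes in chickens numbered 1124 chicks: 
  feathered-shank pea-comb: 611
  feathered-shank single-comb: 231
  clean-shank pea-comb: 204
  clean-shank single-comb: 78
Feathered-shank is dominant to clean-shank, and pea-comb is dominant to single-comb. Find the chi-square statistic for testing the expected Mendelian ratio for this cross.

3.731

A dihybrid F₂ with independent assortment and complete dominance at both loci gives a 9:3:3:1 phenotypic ratio.
The 9:3:3:1 ratio has 16 parts, so with N = 1124 the expected counts are:
  feathered-shank pea-comb: 1124 × 9/16 = 632.25
  feathered-shank single-comb: 1124 × 3/16 = 210.75
  clean-shank pea-comb: 1124 × 3/16 = 210.75
  clean-shank single-comb: 1124 × 1/16 = 70.25
χ² = Σ (O − E)² / E
  feathered-shank pea-comb: (611 − 632.25)² / 632.25 = 0.7142
  feathered-shank single-comb: (231 − 210.75)² / 210.75 = 1.9457
  clean-shank pea-comb: (204 − 210.75)² / 210.75 = 0.2162
  clean-shank single-comb: (78 − 70.25)² / 70.25 = 0.8550
χ² = 0.7142 + 1.9457 + 0.2162 + 0.8550 = 3.7311 ≈ 3.731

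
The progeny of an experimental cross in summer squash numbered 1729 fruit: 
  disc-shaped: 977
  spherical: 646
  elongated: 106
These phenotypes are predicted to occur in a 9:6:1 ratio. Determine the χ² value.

0.068

Under the 9:6:1 hypothesis (Σ ratio = 16, N = 1729):
  disc-shaped: 1729 × 9/16 = 972.5625
  spherical: 1729 × 6/16 = 648.375
  elongated: 1729 × 1/16 = 108.0625
χ² = Σ (O − E)² / E
  disc-shaped: (977 − 972.5625)² / 972.5625 = 0.0202
  spherical: (646 − 648.375)² / 648.375 = 0.0087
  elongated: (106 − 108.0625)² / 108.0625 = 0.0394
χ² = 0.0202 + 0.0087 + 0.0394 = 0.0683 ≈ 0.068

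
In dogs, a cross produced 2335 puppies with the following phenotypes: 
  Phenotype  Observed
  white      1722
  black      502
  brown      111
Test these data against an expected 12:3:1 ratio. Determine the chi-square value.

Total ratio parts = 16. Expected numbers out of 2335:
  white: 2335 × 12/16 = 1751.25
  black: 2335 × 3/16 = 437.8125
  brown: 2335 × 1/16 = 145.9375
χ² = Σ (O − E)² / E
  white: (1722 − 1751.25)² / 1751.25 = 0.4885
  black: (502 − 437.8125)² / 437.8125 = 9.4105
  brown: (111 − 145.9375)² / 145.9375 = 8.3641
χ² = 0.4885 + 9.4105 + 8.3641 = 18.2631 ≈ 18.263

18.263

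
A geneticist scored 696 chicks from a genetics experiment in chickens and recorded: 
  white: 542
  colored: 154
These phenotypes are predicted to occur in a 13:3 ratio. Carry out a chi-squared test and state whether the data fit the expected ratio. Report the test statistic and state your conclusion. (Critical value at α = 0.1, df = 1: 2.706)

5.208; not consistent

Total ratio parts = 16. Expected numbers out of 696:
  white: 696 × 13/16 = 565.5
  colored: 696 × 3/16 = 130.5
χ² = Σ (O − E)² / E
  white: (542 − 565.5)² / 565.5 = 0.9766
  colored: (154 − 130.5)² / 130.5 = 4.2318
χ² = 0.9766 + 4.2318 = 5.2084 ≈ 5.208
Degrees of freedom = 2 − 1 = 1; critical value at α = 0.1 is 2.706.
Since 5.208 > 2.706, we reject the null hypothesis — the data do not fit the 13:3 ratio.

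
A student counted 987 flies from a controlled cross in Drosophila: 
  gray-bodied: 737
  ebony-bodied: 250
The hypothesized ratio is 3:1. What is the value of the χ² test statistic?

Under the 3:1 hypothesis (Σ ratio = 4, N = 987):
  gray-bodied: 987 × 3/4 = 740.25
  ebony-bodied: 987 × 1/4 = 246.75
χ² = Σ (O − E)² / E
  gray-bodied: (737 − 740.25)² / 740.25 = 0.0143
  ebony-bodied: (250 − 246.75)² / 246.75 = 0.0428
χ² = 0.0143 + 0.0428 = 0.0571 ≈ 0.057

0.057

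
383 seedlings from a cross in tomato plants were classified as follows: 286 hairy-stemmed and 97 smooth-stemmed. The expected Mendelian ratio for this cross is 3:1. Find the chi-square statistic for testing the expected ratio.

0.022

Total ratio parts = 4. Expected numbers out of 383:
  hairy-stemmed: 383 × 3/4 = 287.25
  smooth-stemmed: 383 × 1/4 = 95.75
χ² = Σ (O − E)² / E
  hairy-stemmed: (286 − 287.25)² / 287.25 = 0.0054
  smooth-stemmed: (97 − 95.75)² / 95.75 = 0.0163
χ² = 0.0054 + 0.0163 = 0.0217 ≈ 0.022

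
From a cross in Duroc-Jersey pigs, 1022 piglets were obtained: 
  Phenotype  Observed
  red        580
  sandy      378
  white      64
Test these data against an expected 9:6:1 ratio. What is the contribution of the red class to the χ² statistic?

Expected counts for N = 1022 under a 9:6:1 ratio (total parts = 16):
  red: 1022 × 9/16 = 574.875
  sandy: 1022 × 6/16 = 383.25
  white: 1022 × 1/16 = 63.875
Contribution of red: (580 − 574.875)² / 574.875 = 0.0457

0.046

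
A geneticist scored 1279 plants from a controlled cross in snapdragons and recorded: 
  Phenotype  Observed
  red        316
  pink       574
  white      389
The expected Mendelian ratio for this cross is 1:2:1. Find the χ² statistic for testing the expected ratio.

21.751

Total ratio parts = 4. Expected numbers out of 1279:
  red: 1279 × 1/4 = 319.75
  pink: 1279 × 2/4 = 639.5
  white: 1279 × 1/4 = 319.75
χ² = Σ (O − E)² / E
  red: (316 − 319.75)² / 319.75 = 0.0440
  pink: (574 − 639.5)² / 639.5 = 6.7088
  white: (389 − 319.75)² / 319.75 = 14.9978
χ² = 0.0440 + 6.7088 + 14.9978 = 21.7506 ≈ 21.751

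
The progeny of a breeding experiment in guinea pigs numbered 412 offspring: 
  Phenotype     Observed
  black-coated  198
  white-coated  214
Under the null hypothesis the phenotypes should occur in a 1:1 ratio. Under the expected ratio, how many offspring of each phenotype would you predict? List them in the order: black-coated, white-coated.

206, 206

Under the 1:1 hypothesis (Σ ratio = 2, N = 412):
  black-coated: 412 × 1/2 = 206
  white-coated: 412 × 1/2 = 206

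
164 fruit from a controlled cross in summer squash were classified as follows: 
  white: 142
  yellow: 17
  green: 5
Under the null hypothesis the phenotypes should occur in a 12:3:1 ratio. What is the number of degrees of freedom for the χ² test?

2

A goodness-of-fit test with 3 phenotype classes has df = 3 − 1 = 2.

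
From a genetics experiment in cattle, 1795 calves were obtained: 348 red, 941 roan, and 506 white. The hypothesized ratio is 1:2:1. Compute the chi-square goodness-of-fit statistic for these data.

32.032

Expected counts for N = 1795 under a 1:2:1 ratio (total parts = 4):
  red: 1795 × 1/4 = 448.75
  roan: 1795 × 2/4 = 897.5
  white: 1795 × 1/4 = 448.75
χ² = Σ (O − E)² / E
  red: (348 − 448.75)² / 448.75 = 22.6196
  roan: (941 − 897.5)² / 897.5 = 2.1084
  white: (506 − 448.75)² / 448.75 = 7.3038
χ² = 22.6196 + 2.1084 + 7.3038 = 32.0318 ≈ 32.032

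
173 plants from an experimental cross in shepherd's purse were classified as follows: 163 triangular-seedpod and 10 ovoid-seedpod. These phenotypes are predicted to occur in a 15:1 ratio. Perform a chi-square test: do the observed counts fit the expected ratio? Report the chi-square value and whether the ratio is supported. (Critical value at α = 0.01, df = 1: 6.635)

0.065; consistent

The 15:1 ratio has 16 parts, so with N = 173 the expected counts are:
  triangular-seedpod: 173 × 15/16 = 162.1875
  ovoid-seedpod: 173 × 1/16 = 10.8125
χ² = Σ (O − E)² / E
  triangular-seedpod: (163 − 162.1875)² / 162.1875 = 0.0041
  ovoid-seedpod: (10 − 10.8125)² / 10.8125 = 0.0611
χ² = 0.0041 + 0.0611 = 0.0652 ≈ 0.065
Degrees of freedom = 2 − 1 = 1; critical value at α = 0.01 is 6.635.
Since 0.065 < 6.635, we fail to reject the null hypothesis — the data are consistent with the 15:1 ratio.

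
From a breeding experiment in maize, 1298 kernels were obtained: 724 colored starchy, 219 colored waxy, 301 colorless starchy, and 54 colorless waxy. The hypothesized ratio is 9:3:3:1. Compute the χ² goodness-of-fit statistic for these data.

Expected counts for N = 1298 under a 9:3:3:1 ratio (total parts = 16):
  colored starchy: 1298 × 9/16 = 730.125
  colored waxy: 1298 × 3/16 = 243.375
  colorless starchy: 1298 × 3/16 = 243.375
  colorless waxy: 1298 × 1/16 = 81.125
χ² = Σ (O − E)² / E
  colored starchy: (724 − 730.125)² / 730.125 = 0.0514
  colored waxy: (219 − 243.375)² / 243.375 = 2.4413
  colorless starchy: (301 − 243.375)² / 243.375 = 13.6441
  colorless waxy: (54 − 81.125)² / 81.125 = 9.0695
χ² = 0.0514 + 2.4413 + 13.6441 + 9.0695 = 25.2063 ≈ 25.206

25.206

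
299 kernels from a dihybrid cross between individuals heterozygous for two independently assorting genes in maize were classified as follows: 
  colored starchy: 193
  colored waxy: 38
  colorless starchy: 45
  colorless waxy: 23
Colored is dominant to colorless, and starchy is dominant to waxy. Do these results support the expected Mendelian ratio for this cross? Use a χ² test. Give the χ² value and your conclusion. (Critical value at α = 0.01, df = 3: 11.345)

A dihybrid F₂ with independent assortment and complete dominance at both loci gives a 9:3:3:1 phenotypic ratio.
Total ratio parts = 16. Expected numbers out of 299:
  colored starchy: 299 × 9/16 = 168.1875
  colored waxy: 299 × 3/16 = 56.0625
  colorless starchy: 299 × 3/16 = 56.0625
  colorless waxy: 299 × 1/16 = 18.6875
χ² = Σ (O − E)² / E
  colored starchy: (193 − 168.1875)² / 168.1875 = 3.6606
  colored waxy: (38 − 56.0625)² / 56.0625 = 5.8195
  colorless starchy: (45 − 56.0625)² / 56.0625 = 2.1829
  colorless waxy: (23 − 18.6875)² / 18.6875 = 0.9952
χ² = 3.6606 + 5.8195 + 2.1829 + 0.9952 = 12.6582 ≈ 12.658
Degrees of freedom = 4 − 1 = 3; critical value at α = 0.01 is 11.345.
Since 12.658 > 11.345, we reject the null hypothesis — the data do not fit the 9:3:3:1 ratio.

12.658; not consistent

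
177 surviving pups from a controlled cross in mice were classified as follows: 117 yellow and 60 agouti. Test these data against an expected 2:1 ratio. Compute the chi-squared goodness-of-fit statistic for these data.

0.025

The 2:1 ratio has 3 parts, so with N = 177 the expected counts are:
  yellow: 177 × 2/3 = 118
  agouti: 177 × 1/3 = 59
χ² = Σ (O − E)² / E
  yellow: (117 − 118)² / 118 = 0.0085
  agouti: (60 − 59)² / 59 = 0.0169
χ² = 0.0085 + 0.0169 = 0.0254 ≈ 0.025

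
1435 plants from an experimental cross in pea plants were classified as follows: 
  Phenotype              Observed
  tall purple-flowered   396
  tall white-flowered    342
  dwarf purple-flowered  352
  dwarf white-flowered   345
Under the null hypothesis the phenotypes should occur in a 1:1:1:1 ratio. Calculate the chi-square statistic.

Expected counts for N = 1435 under a 1:1:1:1 ratio (total parts = 4):
  tall purple-flowered: 1435 × 1/4 = 358.75
  tall white-flowered: 1435 × 1/4 = 358.75
  dwarf purple-flowered: 1435 × 1/4 = 358.75
  dwarf white-flowered: 1435 × 1/4 = 358.75
χ² = Σ (O − E)² / E
  tall purple-flowered: (396 − 358.75)² / 358.75 = 3.8678
  tall white-flowered: (342 − 358.75)² / 358.75 = 0.7821
  dwarf purple-flowered: (352 − 358.75)² / 358.75 = 0.1270
  dwarf white-flowered: (345 − 358.75)² / 358.75 = 0.5270
χ² = 3.8678 + 0.7821 + 0.1270 + 0.5270 = 5.3039 ≈ 5.304

5.304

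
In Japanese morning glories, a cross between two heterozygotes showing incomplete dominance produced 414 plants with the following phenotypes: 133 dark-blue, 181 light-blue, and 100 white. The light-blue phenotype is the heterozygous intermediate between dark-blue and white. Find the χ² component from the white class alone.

With incomplete dominance, a heterozygote × heterozygote cross gives a 1:2:1 phenotypic ratio.
Under the 1:2:1 hypothesis (Σ ratio = 4, N = 414):
  dark-blue: 414 × 1/4 = 103.5
  light-blue: 414 × 2/4 = 207
  white: 414 × 1/4 = 103.5
Contribution of white: (100 − 103.5)² / 103.5 = 0.1184

0.118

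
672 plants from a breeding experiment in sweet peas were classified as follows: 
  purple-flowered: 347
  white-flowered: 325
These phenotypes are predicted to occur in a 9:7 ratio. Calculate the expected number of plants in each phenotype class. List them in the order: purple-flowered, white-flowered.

378, 294

The 9:7 ratio has 16 parts, so with N = 672 the expected counts are:
  purple-flowered: 672 × 9/16 = 378
  white-flowered: 672 × 7/16 = 294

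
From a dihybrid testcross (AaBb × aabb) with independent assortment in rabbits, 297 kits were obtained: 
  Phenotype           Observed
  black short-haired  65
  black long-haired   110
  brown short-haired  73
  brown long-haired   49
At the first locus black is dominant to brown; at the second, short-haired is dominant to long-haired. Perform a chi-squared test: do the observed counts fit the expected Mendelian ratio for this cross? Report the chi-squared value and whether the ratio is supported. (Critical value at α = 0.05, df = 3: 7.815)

A dihybrid testcross with independent assortment gives a 1:1:1:1 ratio.
The 1:1:1:1 ratio has 4 parts, so with N = 297 the expected counts are:
  black short-haired: 297 × 1/4 = 74.25
  black long-haired: 297 × 1/4 = 74.25
  brown short-haired: 297 × 1/4 = 74.25
  brown long-haired: 297 × 1/4 = 74.25
χ² = Σ (O − E)² / E
  black short-haired: (65 − 74.25)² / 74.25 = 1.1524
  black long-haired: (110 − 74.25)² / 74.25 = 17.2130
  brown short-haired: (73 − 74.25)² / 74.25 = 0.0210
  brown long-haired: (49 − 74.25)² / 74.25 = 8.5867
χ² = 1.1524 + 17.2130 + 0.0210 + 8.5867 = 26.9731 ≈ 26.973
Degrees of freedom = 4 − 1 = 3; critical value at α = 0.05 is 7.815.
Since 26.973 > 7.815, we reject the null hypothesis — the data do not fit the 1:1:1:1 ratio.

26.973; not consistent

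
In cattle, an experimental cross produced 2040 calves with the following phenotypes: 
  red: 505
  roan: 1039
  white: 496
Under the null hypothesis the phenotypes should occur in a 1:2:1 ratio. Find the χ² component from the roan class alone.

0.354

The 1:2:1 ratio has 4 parts, so with N = 2040 the expected counts are:
  red: 2040 × 1/4 = 510
  roan: 2040 × 2/4 = 1020
  white: 2040 × 1/4 = 510
Contribution of roan: (1039 − 1020)² / 1020 = 0.3539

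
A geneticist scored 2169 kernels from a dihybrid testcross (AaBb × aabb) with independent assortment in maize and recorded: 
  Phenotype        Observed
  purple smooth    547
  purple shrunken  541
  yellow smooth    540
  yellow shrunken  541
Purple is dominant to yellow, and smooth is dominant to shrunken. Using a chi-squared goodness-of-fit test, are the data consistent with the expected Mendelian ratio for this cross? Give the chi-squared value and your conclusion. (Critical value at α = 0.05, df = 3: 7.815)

0.057; consistent

A dihybrid testcross with independent assortment gives a 1:1:1:1 ratio.
Expected counts for N = 2169 under a 1:1:1:1 ratio (total parts = 4):
  purple smooth: 2169 × 1/4 = 542.25
  purple shrunken: 2169 × 1/4 = 542.25
  yellow smooth: 2169 × 1/4 = 542.25
  yellow shrunken: 2169 × 1/4 = 542.25
χ² = Σ (O − E)² / E
  purple smooth: (547 − 542.25)² / 542.25 = 0.0416
  purple shrunken: (541 − 542.25)² / 542.25 = 0.0029
  yellow smooth: (540 − 542.25)² / 542.25 = 0.0093
  yellow shrunken: (541 − 542.25)² / 542.25 = 0.0029
χ² = 0.0416 + 0.0029 + 0.0093 + 0.0029 = 0.0567 ≈ 0.057
Degrees of freedom = 4 − 1 = 3; critical value at α = 0.05 is 7.815.
Since 0.057 < 7.815, we fail to reject the null hypothesis — the data are consistent with the 1:1:1:1 ratio.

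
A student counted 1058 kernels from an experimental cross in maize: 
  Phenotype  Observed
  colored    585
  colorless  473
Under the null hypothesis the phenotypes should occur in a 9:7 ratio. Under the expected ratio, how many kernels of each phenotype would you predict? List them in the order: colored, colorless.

The 9:7 ratio has 16 parts, so with N = 1058 the expected counts are:
  colored: 1058 × 9/16 = 595.125
  colorless: 1058 × 7/16 = 462.875

595.125, 462.875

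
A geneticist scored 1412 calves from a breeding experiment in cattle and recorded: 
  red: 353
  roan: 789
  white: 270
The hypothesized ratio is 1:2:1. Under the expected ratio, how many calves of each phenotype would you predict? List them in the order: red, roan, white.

Total ratio parts = 4. Expected numbers out of 1412:
  red: 1412 × 1/4 = 353
  roan: 1412 × 2/4 = 706
  white: 1412 × 1/4 = 353

353, 706, 353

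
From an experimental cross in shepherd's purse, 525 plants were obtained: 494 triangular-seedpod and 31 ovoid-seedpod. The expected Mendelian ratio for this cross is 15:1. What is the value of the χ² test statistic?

The 15:1 ratio has 16 parts, so with N = 525 the expected counts are:
  triangular-seedpod: 525 × 15/16 = 492.1875
  ovoid-seedpod: 525 × 1/16 = 32.8125
χ² = Σ (O − E)² / E
  triangular-seedpod: (494 − 492.1875)² / 492.1875 = 0.0067
  ovoid-seedpod: (31 − 32.8125)² / 32.8125 = 0.1001
χ² = 0.0067 + 0.1001 = 0.1068 ≈ 0.107

0.107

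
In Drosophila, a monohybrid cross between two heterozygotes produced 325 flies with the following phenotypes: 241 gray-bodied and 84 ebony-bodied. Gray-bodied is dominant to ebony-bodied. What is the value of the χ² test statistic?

0.124

For a monohybrid cross between heterozygotes with complete dominance, the expected phenotypic ratio is 3:1.
Total ratio parts = 4. Expected numbers out of 325:
  gray-bodied: 325 × 3/4 = 243.75
  ebony-bodied: 325 × 1/4 = 81.25
χ² = Σ (O − E)² / E
  gray-bodied: (241 − 243.75)² / 243.75 = 0.0310
  ebony-bodied: (84 − 81.25)² / 81.25 = 0.0931
χ² = 0.0310 + 0.0931 = 0.1241 ≈ 0.124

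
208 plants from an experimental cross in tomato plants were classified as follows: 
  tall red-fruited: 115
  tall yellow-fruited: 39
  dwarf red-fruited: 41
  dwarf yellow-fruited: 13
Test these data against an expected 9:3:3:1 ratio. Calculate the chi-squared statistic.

The 9:3:3:1 ratio has 16 parts, so with N = 208 the expected counts are:
  tall red-fruited: 208 × 9/16 = 117
  tall yellow-fruited: 208 × 3/16 = 39
  dwarf red-fruited: 208 × 3/16 = 39
  dwarf yellow-fruited: 208 × 1/16 = 13
χ² = Σ (O − E)² / E
  tall red-fruited: (115 − 117)² / 117 = 0.0342
  tall yellow-fruited: (39 − 39)² / 39 = 0.0000
  dwarf red-fruited: (41 − 39)² / 39 = 0.1026
  dwarf yellow-fruited: (13 − 13)² / 13 = 0.0000
χ² = 0.0342 + 0.0000 + 0.1026 + 0.0000 = 0.1368 ≈ 0.137

0.137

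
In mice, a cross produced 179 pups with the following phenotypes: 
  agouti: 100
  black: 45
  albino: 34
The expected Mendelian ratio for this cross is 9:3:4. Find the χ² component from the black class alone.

The 9:3:4 ratio has 16 parts, so with N = 179 the expected counts are:
  agouti: 179 × 9/16 = 100.6875
  black: 179 × 3/16 = 33.5625
  albino: 179 × 4/16 = 44.75
Contribution of black: (45 − 33.5625)² / 33.5625 = 3.8977

3.898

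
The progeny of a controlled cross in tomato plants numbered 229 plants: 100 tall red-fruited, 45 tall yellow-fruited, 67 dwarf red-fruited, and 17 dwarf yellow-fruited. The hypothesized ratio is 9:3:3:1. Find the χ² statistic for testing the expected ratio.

20.533

Under the 9:3:3:1 hypothesis (Σ ratio = 16, N = 229):
  tall red-fruited: 229 × 9/16 = 128.8125
  tall yellow-fruited: 229 × 3/16 = 42.9375
  dwarf red-fruited: 229 × 3/16 = 42.9375
  dwarf yellow-fruited: 229 × 1/16 = 14.3125
χ² = Σ (O − E)² / E
  tall red-fruited: (100 − 128.8125)² / 128.8125 = 6.4447
  tall yellow-fruited: (45 − 42.9375)² / 42.9375 = 0.0991
  dwarf red-fruited: (67 − 42.9375)² / 42.9375 = 13.4848
  dwarf yellow-fruited: (17 − 14.3125)² / 14.3125 = 0.5046
χ² = 6.4447 + 0.0991 + 13.4848 + 0.5046 = 20.5332 ≈ 20.533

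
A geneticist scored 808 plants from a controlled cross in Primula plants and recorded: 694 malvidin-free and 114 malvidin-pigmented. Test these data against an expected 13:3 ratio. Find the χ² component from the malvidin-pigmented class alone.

9.282

Under the 13:3 hypothesis (Σ ratio = 16, N = 808):
  malvidin-free: 808 × 13/16 = 656.5
  malvidin-pigmented: 808 × 3/16 = 151.5
Contribution of malvidin-pigmented: (114 − 151.5)² / 151.5 = 9.2822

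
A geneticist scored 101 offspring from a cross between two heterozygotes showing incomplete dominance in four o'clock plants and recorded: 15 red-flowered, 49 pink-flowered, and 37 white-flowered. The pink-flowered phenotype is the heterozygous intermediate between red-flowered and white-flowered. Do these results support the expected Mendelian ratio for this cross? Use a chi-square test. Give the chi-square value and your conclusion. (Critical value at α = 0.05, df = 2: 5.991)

With incomplete dominance, a heterozygote × heterozygote cross gives a 1:2:1 phenotypic ratio.
Total ratio parts = 4. Expected numbers out of 101:
  red-flowered: 101 × 1/4 = 25.25
  pink-flowered: 101 × 2/4 = 50.5
  white-flowered: 101 × 1/4 = 25.25
χ² = Σ (O − E)² / E
  red-flowered: (15 − 25.25)² / 25.25 = 4.1609
  pink-flowered: (49 − 50.5)² / 50.5 = 0.0446
  white-flowered: (37 − 25.25)² / 25.25 = 5.4678
χ² = 4.1609 + 0.0446 + 5.4678 = 9.6733 ≈ 9.673
Degrees of freedom = 3 − 1 = 2; critical value at α = 0.05 is 5.991.
Since 9.673 > 5.991, we reject the null hypothesis — the data do not fit the 1:2:1 ratio.

9.673; not consistent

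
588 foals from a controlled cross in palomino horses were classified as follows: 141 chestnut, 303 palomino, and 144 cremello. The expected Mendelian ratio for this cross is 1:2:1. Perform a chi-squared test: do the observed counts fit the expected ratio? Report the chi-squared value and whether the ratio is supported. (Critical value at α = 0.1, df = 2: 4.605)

Under the 1:2:1 hypothesis (Σ ratio = 4, N = 588):
  chestnut: 588 × 1/4 = 147
  palomino: 588 × 2/4 = 294
  cremello: 588 × 1/4 = 147
χ² = Σ (O − E)² / E
  chestnut: (141 − 147)² / 147 = 0.2449
  palomino: (303 − 294)² / 294 = 0.2755
  cremello: (144 − 147)² / 147 = 0.0612
χ² = 0.2449 + 0.2755 + 0.0612 = 0.5816 ≈ 0.582
Degrees of freedom = 3 − 1 = 2; critical value at α = 0.1 is 4.605.
Since 0.582 < 4.605, we fail to reject the null hypothesis — the data are consistent with the 1:2:1 ratio.

0.582; consistent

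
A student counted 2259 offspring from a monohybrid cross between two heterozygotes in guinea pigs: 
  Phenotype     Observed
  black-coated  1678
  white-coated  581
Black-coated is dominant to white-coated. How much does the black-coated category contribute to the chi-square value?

For a monohybrid cross between heterozygotes with complete dominance, the expected phenotypic ratio is 3:1.
Under the 3:1 hypothesis (Σ ratio = 4, N = 2259):
  black-coated: 2259 × 3/4 = 1694.25
  white-coated: 2259 × 1/4 = 564.75
Contribution of black-coated: (1678 − 1694.25)² / 1694.25 = 0.1559

0.156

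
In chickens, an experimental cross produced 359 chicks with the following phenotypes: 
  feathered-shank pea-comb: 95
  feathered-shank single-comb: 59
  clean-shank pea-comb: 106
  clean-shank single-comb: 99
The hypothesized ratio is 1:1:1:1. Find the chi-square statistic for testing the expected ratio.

Expected counts for N = 359 under a 1:1:1:1 ratio (total parts = 4):
  feathered-shank pea-comb: 359 × 1/4 = 89.75
  feathered-shank single-comb: 359 × 1/4 = 89.75
  clean-shank pea-comb: 359 × 1/4 = 89.75
  clean-shank single-comb: 359 × 1/4 = 89.75
χ² = Σ (O − E)² / E
  feathered-shank pea-comb: (95 − 89.75)² / 89.75 = 0.3071
  feathered-shank single-comb: (59 − 89.75)² / 89.75 = 10.5355
  clean-shank pea-comb: (106 − 89.75)² / 89.75 = 2.9422
  clean-shank single-comb: (99 − 89.75)² / 89.75 = 0.9533
χ² = 0.3071 + 10.5355 + 2.9422 + 0.9533 = 14.7381 ≈ 14.738

14.738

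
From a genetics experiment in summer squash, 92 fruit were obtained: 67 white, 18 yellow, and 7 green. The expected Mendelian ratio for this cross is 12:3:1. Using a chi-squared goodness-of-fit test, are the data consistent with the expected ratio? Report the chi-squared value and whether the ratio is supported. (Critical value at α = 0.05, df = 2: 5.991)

The 12:3:1 ratio has 16 parts, so with N = 92 the expected counts are:
  white: 92 × 12/16 = 69
  yellow: 92 × 3/16 = 17.25
  green: 92 × 1/16 = 5.75
χ² = Σ (O − E)² / E
  white: (67 − 69)² / 69 = 0.0580
  yellow: (18 − 17.25)² / 17.25 = 0.0326
  green: (7 − 5.75)² / 5.75 = 0.2717
χ² = 0.0580 + 0.0326 + 0.2717 = 0.3623 ≈ 0.362
Degrees of freedom = 3 − 1 = 2; critical value at α = 0.05 is 5.991.
Since 0.362 < 5.991, we fail to reject the null hypothesis — the data are consistent with the 12:3:1 ratio.

0.362; consistent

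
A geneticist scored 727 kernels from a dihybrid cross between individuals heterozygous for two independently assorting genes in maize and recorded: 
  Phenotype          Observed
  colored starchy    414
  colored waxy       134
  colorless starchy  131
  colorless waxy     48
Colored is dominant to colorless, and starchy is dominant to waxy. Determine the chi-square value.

A dihybrid F₂ with independent assortment and complete dominance at both loci gives a 9:3:3:1 phenotypic ratio.
Expected counts for N = 727 under a 9:3:3:1 ratio (total parts = 16):
  colored starchy: 727 × 9/16 = 408.9375
  colored waxy: 727 × 3/16 = 136.3125
  colorless starchy: 727 × 3/16 = 136.3125
  colorless waxy: 727 × 1/16 = 45.4375
χ² = Σ (O − E)² / E
  colored starchy: (414 − 408.9375)² / 408.9375 = 0.0627
  colored waxy: (134 − 136.3125)² / 136.3125 = 0.0392
  colorless starchy: (131 − 136.3125)² / 136.3125 = 0.2070
  colorless waxy: (48 − 45.4375)² / 45.4375 = 0.1445
χ² = 0.0627 + 0.0392 + 0.2070 + 0.1445 = 0.4534 ≈ 0.453

0.453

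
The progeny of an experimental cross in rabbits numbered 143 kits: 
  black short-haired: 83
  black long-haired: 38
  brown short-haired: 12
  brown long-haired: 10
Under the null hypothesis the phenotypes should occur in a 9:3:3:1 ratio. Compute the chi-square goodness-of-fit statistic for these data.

13.059

Total ratio parts = 16. Expected numbers out of 143:
  black short-haired: 143 × 9/16 = 80.4375
  black long-haired: 143 × 3/16 = 26.8125
  brown short-haired: 143 × 3/16 = 26.8125
  brown long-haired: 143 × 1/16 = 8.9375
χ² = Σ (O − E)² / E
  black short-haired: (83 − 80.4375)² / 80.4375 = 0.0816
  black long-haired: (38 − 26.8125)² / 26.8125 = 4.6680
  brown short-haired: (12 − 26.8125)² / 26.8125 = 8.1831
  brown long-haired: (10 − 8.9375)² / 8.9375 = 0.1263
χ² = 0.0816 + 4.6680 + 8.1831 + 0.1263 = 13.059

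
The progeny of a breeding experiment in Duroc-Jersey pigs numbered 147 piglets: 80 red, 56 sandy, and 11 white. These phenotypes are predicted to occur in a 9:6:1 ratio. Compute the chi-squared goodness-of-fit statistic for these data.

0.459

Under the 9:6:1 hypothesis (Σ ratio = 16, N = 147):
  red: 147 × 9/16 = 82.6875
  sandy: 147 × 6/16 = 55.125
  white: 147 × 1/16 = 9.1875
χ² = Σ (O − E)² / E
  red: (80 − 82.6875)² / 82.6875 = 0.0873
  sandy: (56 − 55.125)² / 55.125 = 0.0139
  white: (11 − 9.1875)² / 9.1875 = 0.3576
χ² = 0.0873 + 0.0139 + 0.3576 = 0.4588 ≈ 0.459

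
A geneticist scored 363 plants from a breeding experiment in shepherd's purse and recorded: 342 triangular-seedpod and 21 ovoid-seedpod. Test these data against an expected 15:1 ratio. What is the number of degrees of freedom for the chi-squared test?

1

A goodness-of-fit test with 2 phenotype classes has df = 2 − 1 = 1.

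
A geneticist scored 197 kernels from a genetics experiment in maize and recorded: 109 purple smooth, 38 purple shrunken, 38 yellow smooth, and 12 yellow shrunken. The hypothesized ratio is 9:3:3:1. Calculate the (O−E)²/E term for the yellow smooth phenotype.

0.031

Total ratio parts = 16. Expected numbers out of 197:
  purple smooth: 197 × 9/16 = 110.8125
  purple shrunken: 197 × 3/16 = 36.9375
  yellow smooth: 197 × 3/16 = 36.9375
  yellow shrunken: 197 × 1/16 = 12.3125
Contribution of yellow smooth: (38 − 36.9375)² / 36.9375 = 0.0306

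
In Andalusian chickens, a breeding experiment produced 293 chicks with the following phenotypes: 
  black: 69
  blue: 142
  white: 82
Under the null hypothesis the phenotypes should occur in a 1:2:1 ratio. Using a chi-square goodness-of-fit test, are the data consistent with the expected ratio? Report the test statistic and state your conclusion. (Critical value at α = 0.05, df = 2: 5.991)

Total ratio parts = 4. Expected numbers out of 293:
  black: 293 × 1/4 = 73.25
  blue: 293 × 2/4 = 146.5
  white: 293 × 1/4 = 73.25
χ² = Σ (O − E)² / E
  black: (69 − 73.25)² / 73.25 = 0.2466
  blue: (142 − 146.5)² / 146.5 = 0.1382
  white: (82 − 73.25)² / 73.25 = 1.0452
χ² = 0.2466 + 0.1382 + 1.0452 = 1.430
Degrees of freedom = 3 − 1 = 2; critical value at α = 0.05 is 5.991.
Since 1.430 < 5.991, we fail to reject the null hypothesis — the data are consistent with the 1:2:1 ratio.

1.430; consistent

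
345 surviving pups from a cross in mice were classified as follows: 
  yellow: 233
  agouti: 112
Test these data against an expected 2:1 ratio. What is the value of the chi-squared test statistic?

Under the 2:1 hypothesis (Σ ratio = 3, N = 345):
  yellow: 345 × 2/3 = 230
  agouti: 345 × 1/3 = 115
χ² = Σ (O − E)² / E
  yellow: (233 − 230)² / 230 = 0.0391
  agouti: (112 − 115)² / 115 = 0.0783
χ² = 0.0391 + 0.0783 = 0.1174 ≈ 0.117

0.117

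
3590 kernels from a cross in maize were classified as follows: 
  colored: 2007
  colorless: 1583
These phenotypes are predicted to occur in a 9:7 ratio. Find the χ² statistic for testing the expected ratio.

0.173

The 9:7 ratio has 16 parts, so with N = 3590 the expected counts are:
  colored: 3590 × 9/16 = 2019.375
  colorless: 3590 × 7/16 = 1570.625
χ² = Σ (O − E)² / E
  colored: (2007 − 2019.375)² / 2019.375 = 0.0758
  colorless: (1583 − 1570.625)² / 1570.625 = 0.0975
χ² = 0.0758 + 0.0975 = 0.1733 ≈ 0.173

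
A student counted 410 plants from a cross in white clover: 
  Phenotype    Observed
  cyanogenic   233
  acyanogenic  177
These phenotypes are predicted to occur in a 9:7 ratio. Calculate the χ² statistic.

Expected counts for N = 410 under a 9:7 ratio (total parts = 16):
  cyanogenic: 410 × 9/16 = 230.625
  acyanogenic: 410 × 7/16 = 179.375
χ² = Σ (O − E)² / E
  cyanogenic: (233 − 230.625)² / 230.625 = 0.0245
  acyanogenic: (177 − 179.375)² / 179.375 = 0.0314
χ² = 0.0245 + 0.0314 = 0.0559 ≈ 0.056

0.056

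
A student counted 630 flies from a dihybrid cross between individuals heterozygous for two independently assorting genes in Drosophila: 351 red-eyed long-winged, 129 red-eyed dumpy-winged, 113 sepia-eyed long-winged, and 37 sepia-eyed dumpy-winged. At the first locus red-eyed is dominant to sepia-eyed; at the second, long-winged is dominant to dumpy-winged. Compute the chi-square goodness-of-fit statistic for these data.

A dihybrid F₂ with independent assortment and complete dominance at both loci gives a 9:3:3:1 phenotypic ratio.
Total ratio parts = 16. Expected numbers out of 630:
  red-eyed long-winged: 630 × 9/16 = 354.375
  red-eyed dumpy-winged: 630 × 3/16 = 118.125
  sepia-eyed long-winged: 630 × 3/16 = 118.125
  sepia-eyed dumpy-winged: 630 × 1/16 = 39.375
χ² = Σ (O − E)² / E
  red-eyed long-winged: (351 − 354.375)² / 354.375 = 0.0321
  red-eyed dumpy-winged: (129 − 118.125)² / 118.125 = 1.0012
  sepia-eyed long-winged: (113 − 118.125)² / 118.125 = 0.2224
  sepia-eyed dumpy-winged: (37 − 39.375)² / 39.375 = 0.1433
χ² = 0.0321 + 1.0012 + 0.2224 + 0.1433 = 1.399

1.399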